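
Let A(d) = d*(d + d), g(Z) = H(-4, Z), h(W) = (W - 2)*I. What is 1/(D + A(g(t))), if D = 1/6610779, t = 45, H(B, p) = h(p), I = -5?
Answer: 6610779/611166518551 ≈ 1.0817e-5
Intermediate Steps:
h(W) = 10 - 5*W (h(W) = (W - 2)*(-5) = (-2 + W)*(-5) = 10 - 5*W)
H(B, p) = 10 - 5*p
g(Z) = 10 - 5*Z
A(d) = 2*d² (A(d) = d*(2*d) = 2*d²)
D = 1/6610779 ≈ 1.5127e-7
1/(D + A(g(t))) = 1/(1/6610779 + 2*(10 - 5*45)²) = 1/(1/6610779 + 2*(10 - 225)²) = 1/(1/6610779 + 2*(-215)²) = 1/(1/6610779 + 2*46225) = 1/(1/6610779 + 92450) = 1/(611166518551/6610779) = 6610779/611166518551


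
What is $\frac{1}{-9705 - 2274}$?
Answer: $- \frac{1}{11979} \approx -8.3479 \cdot 10^{-5}$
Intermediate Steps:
$\frac{1}{-9705 - 2274} = \frac{1}{-11979} = - \frac{1}{11979}$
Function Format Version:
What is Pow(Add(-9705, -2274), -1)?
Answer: Rational(-1, 11979) ≈ -8.3479e-5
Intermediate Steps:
Pow(Add(-9705, -2274), -1) = Pow(-11979, -1) = Rational(-1, 11979)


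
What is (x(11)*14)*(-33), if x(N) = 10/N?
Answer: -420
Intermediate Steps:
(x(11)*14)*(-33) = ((10/11)*14)*(-33) = (140/11)*(-33) = -420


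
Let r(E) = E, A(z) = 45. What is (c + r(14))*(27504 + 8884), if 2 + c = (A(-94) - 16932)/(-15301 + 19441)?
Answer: 99439307/345 ≈ 2.8823e+5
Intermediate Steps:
c = -8389/1380 (c = -2 + (45 - 16932)/(-15301 + 19441) = -2 - 16887/4140 = -2 - 16887*1/4140 = -2 - 5629/1380 = -8389/1380 ≈ -6.0790)
(c + r(14))*(27504 + 8884) = (-8389/1380 + 14)*(27504 + 8884) = (10931/1380)*36388 = 99439307/345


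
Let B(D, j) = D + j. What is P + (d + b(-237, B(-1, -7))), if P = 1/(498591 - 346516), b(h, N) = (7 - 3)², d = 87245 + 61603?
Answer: 22638492801/152075 ≈ 1.4886e+5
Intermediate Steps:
d = 148848
b(h, N) = 16 (b(h, N) = 4² = 16)
P = 1/152075 ≈ 6.5757e-6
P + (d + b(-237, B(-1, -7))) = 1/152075 + (148848 + 16) = 1/152075 + 148864 = 22638492801/152075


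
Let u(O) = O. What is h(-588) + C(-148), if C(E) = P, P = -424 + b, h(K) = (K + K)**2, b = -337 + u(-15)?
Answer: 1382200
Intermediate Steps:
b = -352 (b = -337 - 15 = -352)
h(K) = 4*K**2 (h(K) = (2*K)**2 = 4*K**2)
P = -776 (P = -424 - 352 = -776)
C(E) = -776
h(-588) + C(-148) = 4*(-588)**2 - 776 = 4*345744 - 776 = 1382976 - 776 = 1382200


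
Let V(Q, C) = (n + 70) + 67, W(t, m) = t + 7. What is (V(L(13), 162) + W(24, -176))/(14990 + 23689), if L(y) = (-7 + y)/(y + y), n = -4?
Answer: 164/38679 ≈ 0.0042400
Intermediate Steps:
W(t, m) = 7 + t
L(y) = (-7 + y)/(2*y) (L(y) = (-7 + y)/((2*y)) = (-7 + y)*(1/(2*y)) = (-7 + y)/(2*y))
V(Q, C) = 133 (V(Q, C) = (-4 + 70) + 67 = 66 + 67 = 133)
(V(L(13), 162) + W(24, -176))/(14990 + 23689) = (133 + (7 + 24))/(14990 + 23689) = (133 + 31)/38679 = 164*(1/38679) = 164/38679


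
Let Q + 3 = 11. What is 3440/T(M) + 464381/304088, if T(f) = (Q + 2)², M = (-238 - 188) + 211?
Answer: 54625041/1520440 ≈ 35.927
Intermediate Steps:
Q = 8 (Q = -3 + 11 = 8)
M = -215 (M = -426 + 211 = -215)
T(f) = 100 (T(f) = (8 + 2)² = 10² = 100)
3440/T(M) + 464381/304088 = 3440/100 + 464381/304088 = 3440*(1/100) + 464381*(1/304088) = 172/5 + 464381/304088 = 54625041/1520440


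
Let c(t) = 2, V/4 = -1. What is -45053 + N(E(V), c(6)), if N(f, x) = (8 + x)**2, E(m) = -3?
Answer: -44953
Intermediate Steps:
V = -4 (V = 4*(-1) = -4)
-45053 + N(E(V), c(6)) = -45053 + (8 + 2)**2 = -45053 + 10**2 = -45053 + 100 = -44953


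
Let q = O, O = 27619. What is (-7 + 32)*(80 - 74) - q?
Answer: -27469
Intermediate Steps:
q = 27619
(-7 + 32)*(80 - 74) - q = (-7 + 32)*(80 - 74) - 1*27619 = 25*6 - 27619 = 150 - 27619 = -27469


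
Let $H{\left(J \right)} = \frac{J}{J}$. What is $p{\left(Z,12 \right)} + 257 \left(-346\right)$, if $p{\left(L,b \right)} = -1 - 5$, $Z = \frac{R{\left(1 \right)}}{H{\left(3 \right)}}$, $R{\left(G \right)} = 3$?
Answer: $-88928$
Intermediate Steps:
$H{\left(J \right)} = 1$
$Z = 3$ ($Z = \frac{3}{1} = 3 \cdot 1 = 3$)
$p{\left(L,b \right)} = -6$
$p{\left(Z,12 \right)} + 257 \left(-346\right) = -6 + 257 \left(-346\right) = -6 - 88922 = -88928$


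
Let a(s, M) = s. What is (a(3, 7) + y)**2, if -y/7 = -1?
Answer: 100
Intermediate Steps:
y = 7 (y = -7*(-1) = 7)
(a(3, 7) + y)**2 = (3 + 7)**2 = 10**2 = 100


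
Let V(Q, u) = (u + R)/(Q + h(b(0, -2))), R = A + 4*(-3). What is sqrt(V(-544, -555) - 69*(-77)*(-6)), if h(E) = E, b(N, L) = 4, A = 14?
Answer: I*sqrt(258203505)/90 ≈ 178.54*I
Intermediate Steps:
R = 2 (R = 14 + 4*(-3) = 14 - 12 = 2)
V(Q, u) = (2 + u)/(4 + Q) (V(Q, u) = (u + 2)/(Q + 4) = (2 + u)/(4 + Q))
sqrt(V(-544, -555) - 69*(-77)*(-6)) = sqrt((2 - 555)/(4 - 544) - 69*(-77)*(-6)) = sqrt(-553/(-540) + 5313*(-6)) = sqrt(-1/540*(-553) - 31878) = sqrt(553/540 - 31878) = sqrt(-17213567/540) = I*sqrt(258203505)/90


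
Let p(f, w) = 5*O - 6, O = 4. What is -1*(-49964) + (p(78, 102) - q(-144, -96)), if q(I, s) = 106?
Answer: 49872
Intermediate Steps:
p(f, w) = 14 (p(f, w) = 5*4 - 6 = 20 - 6 = 14)
-1*(-49964) + (p(78, 102) - q(-144, -96)) = -1*(-49964) + (14 - 1*106) = 49964 + (14 - 106) = 49964 - 92 = 49872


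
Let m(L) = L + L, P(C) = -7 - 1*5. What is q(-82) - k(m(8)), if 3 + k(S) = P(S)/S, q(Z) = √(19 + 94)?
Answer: 15/4 + √113 ≈ 14.380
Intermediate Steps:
P(C) = -12 (P(C) = -7 - 5 = -12)
m(L) = 2*L
q(Z) = √113
k(S) = -3 - 12/S
q(-82) - k(m(8)) = √113 - (-3 - 12/(2*8)) = √113 - (-3 - 12/16) = √113 - (-3 - 12*1/16) = √113 - (-3 - ¾) = √113 - 1*(-15/4) = √113 + 15/4 = 15/4 + √113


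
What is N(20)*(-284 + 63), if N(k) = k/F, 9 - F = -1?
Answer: -442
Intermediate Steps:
F = 10 (F = 9 - 1*(-1) = 9 + 1 = 10)
N(k) = k/10
N(20)*(-284 + 63) = ((1/10)*20)*(-284 + 63) = 2*(-221) = -442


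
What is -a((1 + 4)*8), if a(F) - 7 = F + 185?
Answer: -232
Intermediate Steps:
a(F) = 192 + F (a(F) = 7 + (F + 185) = 7 + (185 + F) = 192 + F)
-a((1 + 4)*8) = -(192 + (1 + 4)*8) = -(192 + 5*8) = -(192 + 40) = -1*232 = -232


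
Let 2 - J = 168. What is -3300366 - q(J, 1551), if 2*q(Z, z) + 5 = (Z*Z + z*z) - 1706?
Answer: -4516089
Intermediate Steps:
J = -166 (J = 2 - 1*168 = 2 - 168 = -166)
q(Z, z) = -1711/2 + Z²/2 + z²/2 (q(Z, z) = -5/2 + ((Z*Z + z*z) - 1706)/2 = -5/2 + ((Z² + z²) - 1706)/2 = -5/2 + (-1706 + Z² + z²)/2 = -5/2 + (-853 + Z²/2 + z²/2) = -1711/2 + Z²/2 + z²/2)
-3300366 - q(J, 1551) = -3300366 - (-1711/2 + (½)*(-166)² + (½)*1551²) = -3300366 - (-1711/2 + (½)*27556 + (½)*2405601) = -3300366 - (-1711/2 + 13778 + 2405601/2) = -3300366 - 1*1215723 = -3300366 - 1215723 = -4516089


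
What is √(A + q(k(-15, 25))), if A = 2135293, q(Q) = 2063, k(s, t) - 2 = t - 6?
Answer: 6*√59371 ≈ 1462.0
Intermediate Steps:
k(s, t) = -4 + t (k(s, t) = 2 + (t - 6) = 2 + (-6 + t) = -4 + t)
√(A + q(k(-15, 25))) = √(2135293 + 2063) = √2137356 = 6*√59371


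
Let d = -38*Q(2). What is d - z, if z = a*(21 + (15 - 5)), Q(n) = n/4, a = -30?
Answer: 911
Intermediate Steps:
Q(n) = n/4 (Q(n) = n*(¼) = n/4)
d = -19 (d = -19*2/2 = -38*½ = -19)
z = -930 (z = -30*(21 + (15 - 5)) = -30*(21 + 10) = -30*31 = -930)
d - z = -19 - 1*(-930) = -19 + 930 = 911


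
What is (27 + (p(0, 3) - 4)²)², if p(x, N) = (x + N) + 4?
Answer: 1296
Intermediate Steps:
p(x, N) = 4 + N + x (p(x, N) = (N + x) + 4 = 4 + N + x)
(27 + (p(0, 3) - 4)²)² = (27 + ((4 + 3 + 0) - 4)²)² = (27 + (7 - 4)²)² = (27 + 3²)² = (27 + 9)² = 36² = 1296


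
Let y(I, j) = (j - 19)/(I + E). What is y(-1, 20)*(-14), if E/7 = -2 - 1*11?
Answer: 7/46 ≈ 0.15217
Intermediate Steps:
E = -91 (E = 7*(-2 - 1*11) = 7*(-2 - 11) = 7*(-13) = -91)
y(I, j) = (-19 + j)/(-91 + I) (y(I, j) = (j - 19)/(I - 91) = (-19 + j)/(-91 + I))
y(-1, 20)*(-14) = ((-19 + 20)/(-91 - 1))*(-14) = (1/(-92))*(-14) = -1/92*1*(-14) = -1/92*(-14) = 7/46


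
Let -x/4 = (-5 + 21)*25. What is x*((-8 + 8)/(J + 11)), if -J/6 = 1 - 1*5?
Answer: 0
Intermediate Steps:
J = 24 (J = -6*(1 - 1*5) = -6*(1 - 5) = -6*(-4) = 24)
x = -1600 (x = -4*(-5 + 21)*25 = -64*25 = -4*400 = -1600)
x*((-8 + 8)/(J + 11)) = -1600*(-8 + 8)/(24 + 11) = -0/35 = -1600*0 = 0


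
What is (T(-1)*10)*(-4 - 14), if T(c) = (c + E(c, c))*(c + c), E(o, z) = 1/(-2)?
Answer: -540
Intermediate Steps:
E(o, z) = -½
T(c) = 2*c*(-½ + c) (T(c) = (c - ½)*(c + c) = (-½ + c)*(2*c) = 2*c*(-½ + c))
(T(-1)*10)*(-4 - 14) = (-(-1 + 2*(-1))*10)*(-4 - 14) = (-(-1 - 2)*10)*(-18) = (-1*(-3)*10)*(-18) = (3*10)*(-18) = 30*(-18) = -540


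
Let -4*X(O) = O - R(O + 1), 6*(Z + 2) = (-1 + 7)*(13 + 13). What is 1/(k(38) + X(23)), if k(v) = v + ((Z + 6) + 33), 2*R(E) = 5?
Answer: 8/767 ≈ 0.010430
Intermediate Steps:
R(E) = 5/2 (R(E) = (½)*5 = 5/2)
Z = 24 (Z = -2 + ((-1 + 7)*(13 + 13))/6 = -2 + (6*26)/6 = -2 + (⅙)*156 = -2 + 26 = 24)
X(O) = 5/8 - O/4 (X(O) = -(O - 1*5/2)/4 = -(O - 5/2)/4 = -(-5/2 + O)/4 = 5/8 - O/4)
k(v) = 63 + v (k(v) = v + ((24 + 6) + 33) = v + (30 + 33) = v + 63 = 63 + v)
1/(k(38) + X(23)) = 1/((63 + 38) + (5/8 - ¼*23)) = 1/(101 + (5/8 - 23/4)) = 1/(101 - 41/8) = 1/(767/8) = 8/767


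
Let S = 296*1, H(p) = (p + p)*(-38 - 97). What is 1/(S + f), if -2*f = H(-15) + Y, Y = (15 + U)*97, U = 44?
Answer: -2/9181 ≈ -0.00021784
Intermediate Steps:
H(p) = -270*p (H(p) = (2*p)*(-135) = -270*p)
Y = 5723 (Y = (15 + 44)*97 = 59*97 = 5723)
S = 296
f = -9773/2 (f = -(-270*(-15) + 5723)/2 = -(4050 + 5723)/2 = -1/2*9773 = -9773/2 ≈ -4886.5)
1/(S + f) = 1/(296 - 9773/2) = 1/(-9181/2) = -2/9181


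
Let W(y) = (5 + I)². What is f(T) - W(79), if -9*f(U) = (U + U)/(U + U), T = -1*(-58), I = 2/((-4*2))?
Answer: -3265/144 ≈ -22.674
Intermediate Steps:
I = -¼ (I = 2/(-8) = 2*(-⅛) = -¼ ≈ -0.25000)
W(y) = 361/16 (W(y) = (5 - ¼)² = (19/4)² = 361/16)
T = 58
f(U) = -⅑ (f(U) = -(U + U)/(9*(U + U)) = -2*U/(9*(2*U)) = -2*U*1/(2*U)/9 = -⅑*1 = -⅑)
f(T) - W(79) = -⅑ - 1*361/16 = -⅑ - 361/16 = -3265/144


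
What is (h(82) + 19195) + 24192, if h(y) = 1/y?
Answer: 3557735/82 ≈ 43387.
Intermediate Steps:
(h(82) + 19195) + 24192 = (1/82 + 19195) + 24192 = 1573991/82 + 24192 = 3557735/82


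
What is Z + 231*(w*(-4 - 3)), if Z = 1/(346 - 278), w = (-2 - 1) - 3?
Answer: 659737/68 ≈ 9702.0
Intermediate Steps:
w = -6 (w = -3 - 3 = -6)
Z = 1/68 ≈ 0.014706
Z + 231*(w*(-4 - 3)) = 1/68 + 231*(-6*(-4 - 3)) = 1/68 + 231*(-6*(-7)) = 1/68 + 231*42 = 1/68 + 9702 = 659737/68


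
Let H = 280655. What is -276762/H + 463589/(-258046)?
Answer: -201525897847/72421900130 ≈ -2.7827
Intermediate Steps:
-276762/H + 463589/(-258046) = -276762/280655 + 463589/(-258046) = -276762*1/280655 + 463589*(-1/258046) = -276762/280655 - 463589/258046 = -201525897847/72421900130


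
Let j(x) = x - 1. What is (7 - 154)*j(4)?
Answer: -441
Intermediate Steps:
j(x) = -1 + x
(7 - 154)*j(4) = (7 - 154)*(-1 + 4) = -147*3 = -441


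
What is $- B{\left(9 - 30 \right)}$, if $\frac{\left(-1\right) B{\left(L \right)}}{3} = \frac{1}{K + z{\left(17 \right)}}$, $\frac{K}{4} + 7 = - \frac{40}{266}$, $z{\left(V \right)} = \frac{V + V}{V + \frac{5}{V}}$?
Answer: $- \frac{8379}{74393} \approx -0.11263$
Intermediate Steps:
$z{\left(V \right)} = \frac{2 V}{V + \frac{5}{V}}$
$K = - \frac{3804}{133}$ ($K = -28 + 4 \left(- \frac{40}{266}\right) = -28 + 4 \left(\left(-1\right) \frac{20}{133}\right) = -28 + 4 \left(- \frac{20}{133}\right) = -28 - \frac{80}{133} = - \frac{3804}{133} \approx -28.602$)
$B{\left(L \right)} = \frac{8379}{74393}$ ($B{\left(L \right)} = - \frac{3}{- \frac{3804}{133} + \frac{2 \cdot 17^{2}}{5 + 17^{2}}} = - \frac{3}{- \frac{3804}{133} + 2 \cdot 289 \frac{1}{5 + 289}} = - \frac{3}{- \frac{3804}{133} + 2 \cdot 289 \cdot \frac{1}{294}} = - \frac{3}{- \frac{3804}{133} + \frac{289}{147}} = - \frac{3}{- \frac{74393}{2793}} = \left(-3\right) \left(- \frac{2793}{74393}\right) = \frac{8379}{74393}$)
$- B{\left(9 - 30 \right)} = \left(-1\right) \frac{8379}{74393} = - \frac{8379}{74393}$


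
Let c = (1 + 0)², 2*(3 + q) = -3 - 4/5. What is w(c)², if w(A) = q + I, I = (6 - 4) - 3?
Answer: 3481/100 ≈ 34.810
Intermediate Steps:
I = -1 (I = 2 - 3 = -1)
q = -49/10 (q = -3 + (-3 - 4/5)/2 = -3 + (-3 - 1*⅘)/2 = -3 + (-3 - ⅘)/2 = -3 + (½)*(-19/5) = -3 - 19/10 = -49/10 ≈ -4.9000)
c = 1 (c = 1² = 1)
w(A) = -59/10 (w(A) = -49/10 - 1 = -59/10)
w(c)² = (-59/10)² = 3481/100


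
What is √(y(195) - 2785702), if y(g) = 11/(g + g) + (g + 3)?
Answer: I*√423675154110/390 ≈ 1669.0*I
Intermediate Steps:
y(g) = 3 + g + 11/(2*g) (y(g) = 11/((2*g)) + (3 + g) = 11*(1/(2*g)) + (3 + g) = 11/(2*g) + (3 + g) = 3 + g + 11/(2*g))
√(y(195) - 2785702) = √((3 + 195 + (11/2)/195) - 2785702) = √((3 + 195 + (11/2)*(1/195)) - 2785702) = √((3 + 195 + 11/390) - 2785702) = √(77231/390 - 2785702) = √(-1086346549/390) = I*√423675154110/390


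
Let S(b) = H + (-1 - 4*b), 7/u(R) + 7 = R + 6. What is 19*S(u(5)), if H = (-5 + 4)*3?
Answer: -209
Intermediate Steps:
u(R) = 7/(-1 + R) (u(R) = 7/(-7 + (R + 6)) = 7/(-7 + (6 + R)) = 7/(-1 + R))
H = -3 (H = -1*3 = -3)
S(b) = -4 - 4*b (S(b) = -3 + (-1 - 4*b) = -4 - 4*b)
19*S(u(5)) = 19*(-4 - 28/(-1 + 5)) = 19*(-4 - 28/4) = 19*(-4 - 4*7/4) = 19*(-4 - 7) = 19*(-11) = -209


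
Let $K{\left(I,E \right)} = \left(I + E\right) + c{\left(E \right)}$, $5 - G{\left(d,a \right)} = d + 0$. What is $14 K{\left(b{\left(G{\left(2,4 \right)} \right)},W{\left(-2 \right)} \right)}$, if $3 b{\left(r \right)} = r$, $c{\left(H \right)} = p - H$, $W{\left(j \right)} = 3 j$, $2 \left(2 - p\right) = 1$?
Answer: $35$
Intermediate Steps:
$p = \frac{3}{2}$ ($p = 2 - \frac{1}{2} = \frac{3}{2} \approx 1.5$)
$c{\left(H \right)} = \frac{3}{2} - H$
$G{\left(d,a \right)} = 5 - d$ ($G{\left(d,a \right)} = 5 - \left(d + 0\right) = 5 - d$)
$b{\left(r \right)} = \frac{r}{3}$
$K{\left(I,E \right)} = \frac{3}{2} + I$ ($K{\left(I,E \right)} = \left(I + E\right) - \left(- \frac{3}{2} + E\right) = \left(E + I\right) - \left(- \frac{3}{2} + E\right) = \frac{3}{2} + I$)
$14 K{\left(b{\left(G{\left(2,4 \right)} \right)},W{\left(-2 \right)} \right)} = 14 \left(\frac{3}{2} + \frac{5 - 2}{3}\right) = 14 \left(\frac{3}{2} + \frac{1}{3} \cdot 3\right) = 14 \left(\frac{3}{2} + 1\right) = 14 \cdot \frac{5}{2} = 35$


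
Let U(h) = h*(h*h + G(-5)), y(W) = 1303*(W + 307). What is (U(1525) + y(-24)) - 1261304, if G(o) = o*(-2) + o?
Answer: 3545693195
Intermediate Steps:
G(o) = -o (G(o) = -2*o + o = -o)
y(W) = 400021 + 1303*W (y(W) = 1303*(307 + W) = 400021 + 1303*W)
U(h) = h*(5 + h**2) (U(h) = h*(h*h - 1*(-5)) = h*(h**2 + 5) = h*(5 + h**2))
(U(1525) + y(-24)) - 1261304 = (1525*(5 + 1525**2) + (400021 + 1303*(-24))) - 1261304 = (1525*(5 + 2325625) + (400021 - 31272)) - 1261304 = (1525*2325630 + 368749) - 1261304 = (3546585750 + 368749) - 1261304 = 3546954499 - 1261304 = 3545693195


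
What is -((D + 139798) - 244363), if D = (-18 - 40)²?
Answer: 101201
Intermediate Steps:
D = 3364 (D = (-58)² = 3364)
-((D + 139798) - 244363) = -((3364 + 139798) - 244363) = -(143162 - 244363) = -1*(-101201) = 101201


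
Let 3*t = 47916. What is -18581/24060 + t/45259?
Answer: -456671159/1088931540 ≈ -0.41938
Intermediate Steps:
t = 15972 (t = (1/3)*47916 = 15972)
-18581/24060 + t/45259 = -18581/24060 + 15972/45259 = -456671159/1088931540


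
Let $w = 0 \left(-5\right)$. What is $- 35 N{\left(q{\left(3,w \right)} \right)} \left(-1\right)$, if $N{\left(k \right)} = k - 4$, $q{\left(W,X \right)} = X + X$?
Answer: $-140$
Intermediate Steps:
$w = 0$
$q{\left(W,X \right)} = 2 X$
$N{\left(k \right)} = -4 + k$
$- 35 N{\left(q{\left(3,w \right)} \right)} \left(-1\right) = - 35 \left(-4 + 2 \cdot 0\right) \left(-1\right) = - 35 \left(-4 + 0\right) \left(-1\right) = \left(-35\right) \left(-4\right) \left(-1\right) = 140 \left(-1\right) = -140$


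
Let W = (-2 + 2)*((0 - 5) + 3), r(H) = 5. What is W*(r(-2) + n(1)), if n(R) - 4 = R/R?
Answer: 0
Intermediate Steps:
n(R) = 5 (n(R) = 4 + R/R = 4 + 1 = 5)
W = 0 (W = 0*(-5 + 3) = 0*(-2) = 0)
W*(r(-2) + n(1)) = 0*(5 + 5) = 0*10 = 0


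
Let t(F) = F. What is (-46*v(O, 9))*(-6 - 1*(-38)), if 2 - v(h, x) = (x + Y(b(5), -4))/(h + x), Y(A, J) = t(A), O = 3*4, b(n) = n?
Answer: -5888/3 ≈ -1962.7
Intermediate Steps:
O = 12
Y(A, J) = A
v(h, x) = 2 - (5 + x)/(h + x) (v(h, x) = 2 - (x + 5)/(h + x) = 2 - (5 + x)/(h + x))
(-46*v(O, 9))*(-6 - 1*(-38)) = (-46*(-5 + 9 + 2*12)/(12 + 9))*(-6 - 1*(-38)) = (-46*(-5 + 9 + 24)/21)*(-6 + 38) = -46*28/21*32 = -46*4/3*32 = -184/3*32 = -5888/3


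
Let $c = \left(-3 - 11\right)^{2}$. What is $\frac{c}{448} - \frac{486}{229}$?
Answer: $- \frac{6173}{3664} \approx -1.6848$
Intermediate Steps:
$c = 196$ ($c = \left(-14\right)^{2} = 196$)
$\frac{c}{448} - \frac{486}{229} = \frac{196}{448} - \frac{486}{229} = 196 \cdot \frac{1}{448} - \frac{486}{229} = \frac{7}{16} - \frac{486}{229} = - \frac{6173}{3664}$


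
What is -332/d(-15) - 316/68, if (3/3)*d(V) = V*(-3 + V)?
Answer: -13487/2295 ≈ -5.8767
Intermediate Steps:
d(V) = V*(-3 + V)
-332/d(-15) - 316/68 = -332*(-1/(15*(-3 - 15))) - 316/68 = -332/((-15*(-18))) - 316*1/68 = -332/270 - 79/17 = -332*1/270 - 79/17 = -166/135 - 79/17 = -13487/2295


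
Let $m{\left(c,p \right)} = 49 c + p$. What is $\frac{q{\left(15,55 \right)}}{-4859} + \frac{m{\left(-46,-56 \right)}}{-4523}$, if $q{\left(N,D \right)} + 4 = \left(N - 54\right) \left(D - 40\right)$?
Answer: $\frac{13888337}{21977257} \approx 0.63194$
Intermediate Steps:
$m{\left(c,p \right)} = p + 49 c$
$q{\left(N,D \right)} = -4 + \left(-54 + N\right) \left(-40 + D\right)$ ($q{\left(N,D \right)} = -4 + \left(N - 54\right) \left(D - 40\right) = -4 + \left(-54 + N\right) \left(-40 + D\right)$)
$\frac{q{\left(15,55 \right)}}{-4859} + \frac{m{\left(-46,-56 \right)}}{-4523} = \frac{2156 - 2970 - 600 + 55 \cdot 15}{-4859} + \frac{-56 + 49 \left(-46\right)}{-4523} = \left(2156 - 2970 - 600 + 825\right) \left(- \frac{1}{4859}\right) + \left(-56 - 2254\right) \left(- \frac{1}{4523}\right) = \left(-589\right) \left(- \frac{1}{4859}\right) - - \frac{2310}{4523} = \frac{589}{4859} + \frac{2310}{4523} = \frac{13888337}{21977257}$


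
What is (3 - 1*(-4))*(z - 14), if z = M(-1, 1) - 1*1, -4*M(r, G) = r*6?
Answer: -189/2 ≈ -94.500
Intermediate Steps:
M(r, G) = -3*r/2 (M(r, G) = -r*6/4 = -3*r/2)
z = 1/2 (z = -3/2*(-1) - 1*1 = 3/2 - 1 = 1/2 ≈ 0.50000)
(3 - 1*(-4))*(z - 14) = (3 - 1*(-4))*(1/2 - 14) = (3 + 4)*(-27/2) = 7*(-27/2) = -189/2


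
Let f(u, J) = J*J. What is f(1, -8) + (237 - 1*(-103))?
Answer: 404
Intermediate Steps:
f(u, J) = J²
f(1, -8) + (237 - 1*(-103)) = (-8)² + (237 - 1*(-103)) = 64 + (237 + 103) = 64 + 340 = 404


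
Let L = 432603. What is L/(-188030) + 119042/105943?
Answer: -23447792369/19920462290 ≈ -1.1771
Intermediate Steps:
L/(-188030) + 119042/105943 = 432603/(-188030) + 119042/105943 = 432603*(-1/188030) + 119042*(1/105943) = -432603/188030 + 119042/105943 = -23447792369/19920462290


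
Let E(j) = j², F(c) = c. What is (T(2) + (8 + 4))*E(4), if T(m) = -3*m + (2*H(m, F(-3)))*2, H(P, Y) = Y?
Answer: -96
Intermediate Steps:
T(m) = -12 - 3*m (T(m) = -3*m + (2*(-3))*2 = -3*m - 6*2 = -3*m - 12 = -12 - 3*m)
(T(2) + (8 + 4))*E(4) = ((-12 - 3*2) + (8 + 4))*4² = ((-12 - 6) + 12)*16 = (-18 + 12)*16 = -6*16 = -96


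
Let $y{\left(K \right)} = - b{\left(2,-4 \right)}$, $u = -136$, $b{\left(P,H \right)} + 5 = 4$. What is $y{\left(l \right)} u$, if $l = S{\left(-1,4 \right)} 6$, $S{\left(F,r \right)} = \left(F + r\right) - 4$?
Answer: $-136$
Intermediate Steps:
$b{\left(P,H \right)} = -1$ ($b{\left(P,H \right)} = -5 + 4 = -1$)
$S{\left(F,r \right)} = -4 + F + r$
$l = -6$ ($l = \left(-4 - 1 + 4\right) 6 = \left(-1\right) 6 = -6$)
$y{\left(K \right)} = 1$ ($y{\left(K \right)} = \left(-1\right) \left(-1\right) = 1$)
$y{\left(l \right)} u = 1 \left(-136\right) = -136$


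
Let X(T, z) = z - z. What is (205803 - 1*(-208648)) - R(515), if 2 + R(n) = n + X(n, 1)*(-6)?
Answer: 413938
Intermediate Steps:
X(T, z) = 0
R(n) = -2 + n (R(n) = -2 + (n + 0*(-6)) = -2 + (n + 0) = -2 + n)
(205803 - 1*(-208648)) - R(515) = (205803 - 1*(-208648)) - (-2 + 515) = (205803 + 208648) - 1*513 = 414451 - 513 = 413938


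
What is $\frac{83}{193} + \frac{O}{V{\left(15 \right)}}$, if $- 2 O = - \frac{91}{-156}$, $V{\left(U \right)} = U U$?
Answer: $\frac{446849}{1042200} \approx 0.42876$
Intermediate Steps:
$V{\left(U \right)} = U^{2}$
$O = - \frac{7}{24}$ ($O = - \frac{\left(-91\right) \frac{1}{-156}}{2} = - \frac{\left(-91\right) \left(- \frac{1}{156}\right)}{2} = \left(- \frac{1}{2}\right) \frac{7}{12} = - \frac{7}{24} \approx -0.29167$)
$\frac{83}{193} + \frac{O}{V{\left(15 \right)}} = \frac{83}{193} - \frac{7}{24 \cdot 15^{2}} = 83 \cdot \frac{1}{193} - \frac{7}{24 \cdot 225} = \frac{83}{193} - \frac{7}{5400} = \frac{446849}{1042200}$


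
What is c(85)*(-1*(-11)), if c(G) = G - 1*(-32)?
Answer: 1287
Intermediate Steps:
c(G) = 32 + G (c(G) = G + 32 = 32 + G)
c(85)*(-1*(-11)) = (32 + 85)*(-1*(-11)) = 117*11 = 1287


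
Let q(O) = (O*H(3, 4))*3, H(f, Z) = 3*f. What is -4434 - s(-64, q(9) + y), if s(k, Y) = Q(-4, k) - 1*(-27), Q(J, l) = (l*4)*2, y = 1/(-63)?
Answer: -3949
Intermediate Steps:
q(O) = 27*O (q(O) = (O*(3*3))*3 = (O*9)*3 = (9*O)*3 = 27*O)
y = -1/63 ≈ -0.015873
Q(J, l) = 8*l (Q(J, l) = (4*l)*2 = 8*l)
s(k, Y) = 27 + 8*k (s(k, Y) = 8*k - 1*(-27) = 8*k + 27 = 27 + 8*k)
-4434 - s(-64, q(9) + y) = -4434 - (27 + 8*(-64)) = -4434 - (27 - 512) = -4434 - 1*(-485) = -4434 + 485 = -3949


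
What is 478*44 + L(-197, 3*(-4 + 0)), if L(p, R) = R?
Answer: 21020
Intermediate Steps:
478*44 + L(-197, 3*(-4 + 0)) = 478*44 + 3*(-4 + 0) = 21032 + 3*(-4) = 21032 - 12 = 21020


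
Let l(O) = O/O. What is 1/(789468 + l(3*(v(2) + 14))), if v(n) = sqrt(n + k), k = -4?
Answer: 1/789469 ≈ 1.2667e-6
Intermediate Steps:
v(n) = sqrt(-4 + n) (v(n) = sqrt(n - 4) = sqrt(-4 + n))
l(O) = 1
1/(789468 + l(3*(v(2) + 14))) = 1/(789468 + 1) = 1/789469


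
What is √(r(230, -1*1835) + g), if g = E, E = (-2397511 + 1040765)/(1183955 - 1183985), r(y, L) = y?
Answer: √10227345/15 ≈ 213.20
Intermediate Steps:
E = 678373/15 (E = -1356746/(-30) = -1356746*(-1/30) = 678373/15 ≈ 45225.)
g = 678373/15 ≈ 45225.
√(r(230, -1*1835) + g) = √(230 + 678373/15) = √(681823/15) = √10227345/15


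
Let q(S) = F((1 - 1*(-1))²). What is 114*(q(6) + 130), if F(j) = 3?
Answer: 15162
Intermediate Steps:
q(S) = 3
114*(q(6) + 130) = 114*(3 + 130) = 114*133 = 15162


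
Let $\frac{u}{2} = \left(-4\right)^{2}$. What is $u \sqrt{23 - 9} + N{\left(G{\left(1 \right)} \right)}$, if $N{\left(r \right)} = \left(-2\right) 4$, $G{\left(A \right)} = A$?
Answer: $-8 + 32 \sqrt{14} \approx 111.73$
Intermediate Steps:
$N{\left(r \right)} = -8$
$u = 32$ ($u = 2 \left(-4\right)^{2} = 2 \cdot 16 = 32$)
$u \sqrt{23 - 9} + N{\left(G{\left(1 \right)} \right)} = 32 \sqrt{23 - 9} - 8 = 32 \sqrt{14} - 8 = -8 + 32 \sqrt{14}$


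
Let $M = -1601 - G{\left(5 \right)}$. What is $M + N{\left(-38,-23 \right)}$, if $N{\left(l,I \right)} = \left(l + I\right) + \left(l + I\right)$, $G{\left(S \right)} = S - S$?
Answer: $-1723$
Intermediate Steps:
$G{\left(S \right)} = 0$
$N{\left(l,I \right)} = 2 I + 2 l$ ($N{\left(l,I \right)} = \left(I + l\right) + \left(I + l\right) = 2 I + 2 l$)
$M = -1601$ ($M = -1601 - 0 = -1601 + 0 = -1601$)
$M + N{\left(-38,-23 \right)} = -1601 + \left(2 \left(-23\right) + 2 \left(-38\right)\right) = -1601 - 122 = -1723$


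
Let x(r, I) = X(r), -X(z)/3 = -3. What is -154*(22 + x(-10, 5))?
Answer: -4774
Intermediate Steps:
X(z) = 9 (X(z) = -3*(-3) = 9)
x(r, I) = 9
-154*(22 + x(-10, 5)) = -154*(22 + 9) = -154*31 = -4774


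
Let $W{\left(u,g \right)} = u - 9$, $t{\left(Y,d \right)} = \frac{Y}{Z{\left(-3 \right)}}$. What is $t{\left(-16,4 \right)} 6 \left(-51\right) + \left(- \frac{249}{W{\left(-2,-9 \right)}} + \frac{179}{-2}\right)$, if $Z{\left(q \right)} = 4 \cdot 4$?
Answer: $\frac{5261}{22} \approx 239.14$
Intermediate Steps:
$Z{\left(q \right)} = 16$
$t{\left(Y,d \right)} = \frac{Y}{16}$
$W{\left(u,g \right)} = -9 + u$
$t{\left(-16,4 \right)} 6 \left(-51\right) + \left(- \frac{249}{W{\left(-2,-9 \right)}} + \frac{179}{-2}\right) = \frac{1}{16} \left(-16\right) 6 \left(-51\right) - \left(\frac{179}{2} + \frac{249}{-9 - 2}\right) = \left(-1\right) \left(-306\right) - \left(\frac{179}{2} + \frac{249}{-11}\right) = 306 - \frac{1471}{22} = \frac{5261}{22}$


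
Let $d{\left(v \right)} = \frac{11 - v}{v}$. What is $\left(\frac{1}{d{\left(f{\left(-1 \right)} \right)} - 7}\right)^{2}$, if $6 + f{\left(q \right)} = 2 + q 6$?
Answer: $\frac{100}{8281} \approx 0.012076$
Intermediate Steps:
$f{\left(q \right)} = -4 + 6 q$ ($f{\left(q \right)} = -6 + \left(2 + q 6\right) = -6 + \left(2 + 6 q\right) = -4 + 6 q$)
$d{\left(v \right)} = \frac{11 - v}{v}$
$\left(\frac{1}{d{\left(f{\left(-1 \right)} \right)} - 7}\right)^{2} = \left(\frac{1}{\frac{11 - \left(-4 + 6 \left(-1\right)\right)}{-4 + 6 \left(-1\right)} - 7}\right)^{2} = \left(\frac{1}{\frac{11 - \left(-4 - 6\right)}{-4 - 6} - 7}\right)^{2} = \left(\frac{1}{\frac{11 - -10}{-10} - 7}\right)^{2} = \left(\frac{1}{- \frac{11 + 10}{10} - 7}\right)^{2} = \left(\frac{1}{\left(- \frac{1}{10}\right) 21 - 7}\right)^{2} = \left(\frac{1}{- \frac{21}{10} - 7}\right)^{2} = \left(\frac{1}{- \frac{91}{10}}\right)^{2} = \left(- \frac{10}{91}\right)^{2} = \frac{100}{8281}$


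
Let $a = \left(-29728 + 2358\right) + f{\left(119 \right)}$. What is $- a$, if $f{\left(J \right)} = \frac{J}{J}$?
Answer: $27369$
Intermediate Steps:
$f{\left(J \right)} = 1$
$a = -27369$ ($a = \left(-29728 + 2358\right) + 1 = -27370 + 1 = -27369$)
$- a = \left(-1\right) \left(-27369\right) = 27369$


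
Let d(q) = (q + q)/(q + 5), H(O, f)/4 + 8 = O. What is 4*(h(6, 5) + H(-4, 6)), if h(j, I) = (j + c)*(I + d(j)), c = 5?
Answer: 76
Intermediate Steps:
H(O, f) = -32 + 4*O
d(q) = 2*q/(5 + q) (d(q) = (2*q)/(5 + q) = 2*q/(5 + q))
h(j, I) = (5 + j)*(I + 2*j/(5 + j)) (h(j, I) = (j + 5)*(I + 2*j/(5 + j)) = (5 + j)*(I + 2*j/(5 + j)))
4*(h(6, 5) + H(-4, 6)) = 4*((2*6 + 5*5 + 5*6) + (-32 + 4*(-4))) = 4*((12 + 25 + 30) + (-32 - 16)) = 4*(67 - 48) = 4*19 = 76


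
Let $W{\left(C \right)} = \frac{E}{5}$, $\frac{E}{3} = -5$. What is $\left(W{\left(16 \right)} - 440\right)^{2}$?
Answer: $196249$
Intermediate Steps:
$E = -15$ ($E = 3 \left(-5\right) = -15$)
$W{\left(C \right)} = -3$ ($W{\left(C \right)} = - \frac{15}{5} = \left(-15\right) \frac{1}{5} = -3$)
$\left(W{\left(16 \right)} - 440\right)^{2} = \left(-3 - 440\right)^{2} = \left(-443\right)^{2} = 196249$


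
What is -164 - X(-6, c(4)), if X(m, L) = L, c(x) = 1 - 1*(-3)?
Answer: -168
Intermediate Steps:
c(x) = 4 (c(x) = 1 + 3 = 4)
-164 - X(-6, c(4)) = -164 - 1*4 = -164 - 4 = -168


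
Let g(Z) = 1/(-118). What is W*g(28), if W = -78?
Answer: 39/59 ≈ 0.66102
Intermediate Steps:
g(Z) = -1/118
W*g(28) = -78*(-1/118) = 39/59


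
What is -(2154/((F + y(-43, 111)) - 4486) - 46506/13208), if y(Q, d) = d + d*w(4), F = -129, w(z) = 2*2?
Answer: 27158049/6703060 ≈ 4.0516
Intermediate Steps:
w(z) = 4
y(Q, d) = 5*d (y(Q, d) = d + d*4 = d + 4*d = 5*d)
-(2154/((F + y(-43, 111)) - 4486) - 46506/13208) = -(2154/((-129 + 5*111) - 4486) - 46506/13208) = -(2154/((-129 + 555) - 4486) - 46506*1/13208) = -(2154/(426 - 4486) - 23253/6604) = -(2154/(-4060) - 23253/6604) = -(2154*(-1/4060) - 23253/6604) = -(-1077/2030 - 23253/6604) = -1*(-27158049/6703060) = 27158049/6703060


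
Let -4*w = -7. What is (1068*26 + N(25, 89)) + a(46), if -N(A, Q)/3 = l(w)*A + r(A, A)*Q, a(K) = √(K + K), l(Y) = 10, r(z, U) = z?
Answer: 20343 + 2*√23 ≈ 20353.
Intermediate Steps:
w = 7/4 (w = -¼*(-7) = 7/4 ≈ 1.7500)
a(K) = √2*√K (a(K) = √(2*K) = √2*√K)
N(A, Q) = -30*A - 3*A*Q (N(A, Q) = -3*(10*A + A*Q) = -30*A - 3*A*Q)
(1068*26 + N(25, 89)) + a(46) = (1068*26 + 3*25*(-10 - 1*89)) + √2*√46 = (27768 + 3*25*(-10 - 89)) + 2*√23 = (27768 + 3*25*(-99)) + 2*√23 = (27768 - 7425) + 2*√23 = 20343 + 2*√23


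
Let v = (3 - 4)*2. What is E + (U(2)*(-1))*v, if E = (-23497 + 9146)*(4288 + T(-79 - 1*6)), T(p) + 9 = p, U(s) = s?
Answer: -60188090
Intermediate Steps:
v = -2 (v = -1*2 = -2)
T(p) = -9 + p
E = -60188094 (E = (-23497 + 9146)*(4288 + (-9 + (-79 - 1*6))) = -14351*(4288 + (-9 + (-79 - 6))) = -14351*(4288 + (-9 - 85)) = -14351*(4288 - 94) = -14351*4194 = -60188094)
E + (U(2)*(-1))*v = -60188094 + (2*(-1))*(-2) = -60188094 - 2*(-2) = -60188094 + 4 = -60188090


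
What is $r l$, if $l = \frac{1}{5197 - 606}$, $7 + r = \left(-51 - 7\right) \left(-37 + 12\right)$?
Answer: $\frac{1443}{4591} \approx 0.31431$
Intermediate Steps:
$r = 1443$ ($r = -7 + \left(-51 - 7\right) \left(-37 + 12\right) = -7 - -1450 = -7 + 1450 = 1443$)
$l = \frac{1}{4591} \approx 0.00021782$
$r l = 1443 \cdot \frac{1}{4591} = \frac{1443}{4591}$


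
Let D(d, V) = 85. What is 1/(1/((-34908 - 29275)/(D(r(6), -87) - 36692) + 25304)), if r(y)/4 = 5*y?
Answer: 926367711/36607 ≈ 25306.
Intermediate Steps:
r(y) = 20*y (r(y) = 4*(5*y) = 20*y)
1/(1/((-34908 - 29275)/(D(r(6), -87) - 36692) + 25304)) = 1/(1/((-34908 - 29275)/(85 - 36692) + 25304)) = 1/(1/(-64183/(-36607) + 25304)) = 1/(1/(-64183*(-1/36607) + 25304)) = 1/(1/(64183/36607 + 25304)) = 1/(1/(926367711/36607)) = 1/(36607/926367711) = 926367711/36607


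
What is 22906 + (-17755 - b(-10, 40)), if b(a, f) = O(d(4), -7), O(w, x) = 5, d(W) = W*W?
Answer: 5146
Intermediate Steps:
d(W) = W²
b(a, f) = 5
22906 + (-17755 - b(-10, 40)) = 22906 + (-17755 - 1*5) = 22906 + (-17755 - 5) = 22906 - 17760 = 5146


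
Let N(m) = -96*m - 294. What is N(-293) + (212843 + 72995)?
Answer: 313672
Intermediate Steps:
N(m) = -294 - 96*m
N(-293) + (212843 + 72995) = (-294 - 96*(-293)) + (212843 + 72995) = (-294 + 28128) + 285838 = 27834 + 285838 = 313672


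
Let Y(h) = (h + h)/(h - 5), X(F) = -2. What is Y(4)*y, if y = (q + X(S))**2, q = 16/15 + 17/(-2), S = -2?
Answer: -160178/225 ≈ -711.90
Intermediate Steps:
q = -223/30 (q = 16*(1/15) + 17*(-1/2) = 16/15 - 17/2 = -223/30 ≈ -7.4333)
y = 80089/900 (y = (-223/30 - 2)**2 = (-283/30)**2 = 80089/900 ≈ 88.988)
Y(h) = 2*h/(-5 + h) (Y(h) = (2*h)/(-5 + h) = 2*h/(-5 + h))
Y(4)*y = (2*4/(-5 + 4))*(80089/900) = (2*4/(-1))*(80089/900) = (2*4*(-1))*(80089/900) = -8*80089/900 = -160178/225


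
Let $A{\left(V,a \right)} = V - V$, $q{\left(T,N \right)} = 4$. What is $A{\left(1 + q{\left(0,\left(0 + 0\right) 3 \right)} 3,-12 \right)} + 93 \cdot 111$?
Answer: $10323$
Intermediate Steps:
$A{\left(V,a \right)} = 0$
$A{\left(1 + q{\left(0,\left(0 + 0\right) 3 \right)} 3,-12 \right)} + 93 \cdot 111 = 0 + 93 \cdot 111 = 0 + 10323 = 10323$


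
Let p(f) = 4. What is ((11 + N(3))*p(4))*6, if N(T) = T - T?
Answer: 264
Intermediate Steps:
N(T) = 0
((11 + N(3))*p(4))*6 = ((11 + 0)*4)*6 = (11*4)*6 = 44*6 = 264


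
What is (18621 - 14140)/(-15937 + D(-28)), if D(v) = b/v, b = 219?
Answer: -125468/446455 ≈ -0.28103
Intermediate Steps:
D(v) = 219/v
(18621 - 14140)/(-15937 + D(-28)) = (18621 - 14140)/(-15937 + 219/(-28)) = 4481/(-15937 + 219*(-1/28)) = 4481/(-15937 - 219/28) = 4481/(-446455/28) = 4481*(-28/446455) = -125468/446455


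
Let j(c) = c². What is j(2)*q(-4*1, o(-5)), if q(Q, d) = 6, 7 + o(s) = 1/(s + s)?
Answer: 24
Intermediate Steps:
o(s) = -7 + 1/(2*s) (o(s) = -7 + 1/(s + s) = -7 + 1/(2*s))
j(2)*q(-4*1, o(-5)) = 2²*6 = 4*6 = 24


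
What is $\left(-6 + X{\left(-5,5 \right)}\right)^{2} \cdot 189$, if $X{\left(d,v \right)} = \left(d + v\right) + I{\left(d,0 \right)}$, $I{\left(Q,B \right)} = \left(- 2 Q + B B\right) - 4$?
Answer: $0$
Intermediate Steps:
$I{\left(Q,B \right)} = -4 + B^{2} - 2 Q$ ($I{\left(Q,B \right)} = \left(- 2 Q + B^{2}\right) - 4 = \left(B^{2} - 2 Q\right) - 4 = -4 + B^{2} - 2 Q$)
$X{\left(d,v \right)} = -4 + v - d$ ($X{\left(d,v \right)} = \left(d + v\right) - \left(4 + 0 + 2 d\right) = \left(d + v\right) - \left(4 + 2 d\right) = -4 + v - d$)
$\left(-6 + X{\left(-5,5 \right)}\right)^{2} \cdot 189 = \left(-6 - -6\right)^{2} \cdot 189 = \left(-6 + \left(-4 + 5 + 5\right)\right)^{2} \cdot 189 = \left(-6 + 6\right)^{2} \cdot 189 = 0^{2} \cdot 189 = 0 \cdot 189 = 0$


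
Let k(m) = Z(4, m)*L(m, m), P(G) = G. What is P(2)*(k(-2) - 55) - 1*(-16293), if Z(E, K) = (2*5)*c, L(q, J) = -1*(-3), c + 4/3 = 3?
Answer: 16283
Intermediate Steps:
c = 5/3 (c = -4/3 + 3 = 5/3 ≈ 1.6667)
L(q, J) = 3
Z(E, K) = 50/3 (Z(E, K) = (2*5)*(5/3) = 10*(5/3) = 50/3)
k(m) = 50 (k(m) = (50/3)*3 = 50)
P(2)*(k(-2) - 55) - 1*(-16293) = 2*(50 - 55) - 1*(-16293) = 2*(-5) + 16293 = -10 + 16293 = 16283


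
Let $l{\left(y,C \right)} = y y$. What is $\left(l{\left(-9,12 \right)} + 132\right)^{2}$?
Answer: $45369$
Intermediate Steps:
$l{\left(y,C \right)} = y^{2}$
$\left(l{\left(-9,12 \right)} + 132\right)^{2} = \left(\left(-9\right)^{2} + 132\right)^{2} = \left(81 + 132\right)^{2} = 213^{2} = 45369$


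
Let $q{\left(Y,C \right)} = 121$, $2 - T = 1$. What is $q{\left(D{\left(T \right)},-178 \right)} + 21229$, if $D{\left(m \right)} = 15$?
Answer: $21350$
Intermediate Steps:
$T = 1$ ($T = 2 - 1 = 1$)
$q{\left(D{\left(T \right)},-178 \right)} + 21229 = 121 + 21229 = 21350$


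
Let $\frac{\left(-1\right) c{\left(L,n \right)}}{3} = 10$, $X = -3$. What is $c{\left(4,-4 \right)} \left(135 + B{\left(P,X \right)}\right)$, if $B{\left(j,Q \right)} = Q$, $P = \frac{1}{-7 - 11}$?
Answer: $-3960$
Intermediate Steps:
$c{\left(L,n \right)} = -30$ ($c{\left(L,n \right)} = \left(-3\right) 10 = -30$)
$P = - \frac{1}{18}$ ($P = \frac{1}{-18} = - \frac{1}{18} \approx -0.055556$)
$c{\left(4,-4 \right)} \left(135 + B{\left(P,X \right)}\right) = - 30 \left(135 - 3\right) = \left(-30\right) 132 = -3960$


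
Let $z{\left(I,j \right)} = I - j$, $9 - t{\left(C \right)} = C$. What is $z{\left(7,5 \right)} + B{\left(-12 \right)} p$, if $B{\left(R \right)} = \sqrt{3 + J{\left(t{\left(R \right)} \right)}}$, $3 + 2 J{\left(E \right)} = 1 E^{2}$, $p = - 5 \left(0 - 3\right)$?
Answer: $2 + 15 \sqrt{222} \approx 225.49$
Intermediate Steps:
$t{\left(C \right)} = 9 - C$
$p = 15$ ($p = \left(-5\right) \left(-3\right) = 15$)
$J{\left(E \right)} = - \frac{3}{2} + \frac{E^{2}}{2}$ ($J{\left(E \right)} = - \frac{3}{2} + \frac{1 E^{2}}{2} = - \frac{3}{2} + \frac{E^{2}}{2}$)
$B{\left(R \right)} = \sqrt{\frac{3}{2} + \frac{\left(9 - R\right)^{2}}{2}}$ ($B{\left(R \right)} = \sqrt{3 + \left(- \frac{3}{2} + \frac{\left(9 - R\right)^{2}}{2}\right)} = \sqrt{\frac{3}{2} + \frac{\left(9 - R\right)^{2}}{2}}$)
$z{\left(7,5 \right)} + B{\left(-12 \right)} p = \left(7 - 5\right) + \frac{\sqrt{6 + 2 \left(-9 - 12\right)^{2}}}{2} \cdot 15 = \left(7 - 5\right) + \frac{\sqrt{6 + 2 \left(-21\right)^{2}}}{2} \cdot 15 = 2 + \frac{\sqrt{6 + 2 \cdot 441}}{2} \cdot 15 = 2 + \frac{\sqrt{6 + 882}}{2} \cdot 15 = 2 + \frac{\sqrt{888}}{2} \cdot 15 = 2 + \frac{2 \sqrt{222}}{2} \cdot 15 = 2 + \sqrt{222} \cdot 15 = 2 + 15 \sqrt{222}$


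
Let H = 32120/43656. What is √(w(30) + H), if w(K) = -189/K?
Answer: I*√16569689370/54570 ≈ 2.3589*I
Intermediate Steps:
H = 4015/5457 (H = 32120*(1/43656) = 4015/5457 ≈ 0.73575)
√(w(30) + H) = √(-189/30 + 4015/5457) = √(-189*1/30 + 4015/5457) = √(-63/10 + 4015/5457) = √(-303641/54570) = I*√16569689370/54570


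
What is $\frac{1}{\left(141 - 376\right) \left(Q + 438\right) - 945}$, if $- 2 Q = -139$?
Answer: $- \frac{2}{240415} \approx -8.319 \cdot 10^{-6}$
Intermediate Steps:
$Q = \frac{139}{2}$ ($Q = \left(- \frac{1}{2}\right) \left(-139\right) = \frac{139}{2} \approx 69.5$)
$\frac{1}{\left(141 - 376\right) \left(Q + 438\right) - 945} = \frac{1}{\left(141 - 376\right) \left(\frac{139}{2} + 438\right) - 945} = \frac{1}{\left(-235\right) \frac{1015}{2} - 945} = \frac{1}{- \frac{238525}{2} - 945} = \frac{1}{- \frac{240415}{2}} = - \frac{2}{240415}$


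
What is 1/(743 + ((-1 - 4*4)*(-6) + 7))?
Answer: 1/852 ≈ 0.0011737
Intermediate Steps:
1/(743 + ((-1 - 4*4)*(-6) + 7)) = 1/(743 + ((-1 - 16)*(-6) + 7)) = 1/(743 + (-17*(-6) + 7)) = 1/(743 + (102 + 7)) = 1/(743 + 109) = 1/852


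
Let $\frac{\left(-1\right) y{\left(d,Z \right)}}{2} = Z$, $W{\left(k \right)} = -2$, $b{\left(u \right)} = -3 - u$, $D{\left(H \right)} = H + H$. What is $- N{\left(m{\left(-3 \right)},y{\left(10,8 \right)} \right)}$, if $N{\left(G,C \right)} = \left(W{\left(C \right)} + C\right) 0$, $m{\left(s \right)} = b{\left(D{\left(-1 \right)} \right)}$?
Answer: $0$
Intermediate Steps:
$D{\left(H \right)} = 2 H$
$y{\left(d,Z \right)} = - 2 Z$
$m{\left(s \right)} = -1$ ($m{\left(s \right)} = -3 - 2 \left(-1\right) = -3 - -2 = -3 + 2 = -1$)
$N{\left(G,C \right)} = 0$ ($N{\left(G,C \right)} = \left(-2 + C\right) 0 = 0$)
$- N{\left(m{\left(-3 \right)},y{\left(10,8 \right)} \right)} = \left(-1\right) 0 = 0$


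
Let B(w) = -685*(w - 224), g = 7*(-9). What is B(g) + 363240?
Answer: 559835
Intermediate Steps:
g = -63
B(w) = 153440 - 685*w (B(w) = -685*(-224 + w) = 153440 - 685*w)
B(g) + 363240 = (153440 - 685*(-63)) + 363240 = (153440 + 43155) + 363240 = 196595 + 363240 = 559835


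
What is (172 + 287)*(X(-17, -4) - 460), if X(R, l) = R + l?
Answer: -220779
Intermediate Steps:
(172 + 287)*(X(-17, -4) - 460) = (172 + 287)*((-17 - 4) - 460) = 459*(-21 - 460) = 459*(-481) = -220779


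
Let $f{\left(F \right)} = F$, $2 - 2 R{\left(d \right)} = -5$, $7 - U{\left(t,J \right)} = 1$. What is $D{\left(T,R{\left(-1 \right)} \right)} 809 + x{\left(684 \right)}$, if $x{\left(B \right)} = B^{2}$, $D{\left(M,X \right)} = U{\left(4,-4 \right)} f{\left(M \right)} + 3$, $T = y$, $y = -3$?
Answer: $455721$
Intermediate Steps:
$U{\left(t,J \right)} = 6$ ($U{\left(t,J \right)} = 7 - 1 = 6$)
$T = -3$
$R{\left(d \right)} = \frac{7}{2}$ ($R{\left(d \right)} = 1 - - \frac{5}{2} = 1 + \frac{5}{2} = \frac{7}{2}$)
$D{\left(M,X \right)} = 3 + 6 M$ ($D{\left(M,X \right)} = 6 M + 3 = 3 + 6 M$)
$D{\left(T,R{\left(-1 \right)} \right)} 809 + x{\left(684 \right)} = \left(3 + 6 \left(-3\right)\right) 809 + 684^{2} = \left(3 - 18\right) 809 + 467856 = \left(-15\right) 809 + 467856 = -12135 + 467856 = 455721$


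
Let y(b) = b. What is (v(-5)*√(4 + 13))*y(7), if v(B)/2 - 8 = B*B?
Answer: 462*√17 ≈ 1904.9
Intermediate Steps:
v(B) = 16 + 2*B² (v(B) = 16 + 2*(B*B) = 16 + 2*B²)
(v(-5)*√(4 + 13))*y(7) = ((16 + 2*(-5)²)*√(4 + 13))*7 = ((16 + 2*25)*√17)*7 = ((16 + 50)*√17)*7 = (66*√17)*7 = 462*√17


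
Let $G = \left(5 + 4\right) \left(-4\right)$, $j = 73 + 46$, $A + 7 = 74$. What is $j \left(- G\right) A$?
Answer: $287028$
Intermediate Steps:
$A = 67$ ($A = -7 + 74 = 67$)
$j = 119$
$G = -36$ ($G = 9 \left(-4\right) = -36$)
$j \left(- G\right) A = 119 \left(\left(-1\right) \left(-36\right)\right) 67 = 119 \cdot 36 \cdot 67 = 4284 \cdot 67 = 287028$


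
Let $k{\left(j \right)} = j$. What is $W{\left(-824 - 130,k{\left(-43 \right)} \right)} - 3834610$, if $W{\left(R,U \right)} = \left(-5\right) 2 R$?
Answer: $-3825070$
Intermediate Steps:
$W{\left(R,U \right)} = - 10 R$
$W{\left(-824 - 130,k{\left(-43 \right)} \right)} - 3834610 = - 10 \left(-824 - 130\right) - 3834610 = \left(-10\right) \left(-954\right) - 3834610 = 9540 - 3834610 = -3825070$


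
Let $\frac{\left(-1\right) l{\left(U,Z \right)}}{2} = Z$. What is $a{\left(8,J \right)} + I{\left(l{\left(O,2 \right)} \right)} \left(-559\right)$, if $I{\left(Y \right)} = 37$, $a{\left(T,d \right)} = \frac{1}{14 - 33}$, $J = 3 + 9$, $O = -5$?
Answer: $- \frac{392978}{19} \approx -20683.0$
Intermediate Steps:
$l{\left(U,Z \right)} = - 2 Z$
$J = 12$
$a{\left(T,d \right)} = - \frac{1}{19}$ ($a{\left(T,d \right)} = \frac{1}{-19} = - \frac{1}{19}$)
$a{\left(8,J \right)} + I{\left(l{\left(O,2 \right)} \right)} \left(-559\right) = - \frac{1}{19} + 37 \left(-559\right) = - \frac{1}{19} - 20683 = - \frac{392978}{19}$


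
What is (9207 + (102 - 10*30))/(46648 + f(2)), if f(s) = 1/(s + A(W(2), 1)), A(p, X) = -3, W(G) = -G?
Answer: 1001/5183 ≈ 0.19313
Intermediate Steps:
f(s) = 1/(-3 + s) (f(s) = 1/(s - 3) = 1/(-3 + s))
(9207 + (102 - 10*30))/(46648 + f(2)) = (9207 + (102 - 10*30))/(46648 + 1/(-3 + 2)) = (9207 + (102 - 300))/(46648 + 1/(-1)) = (9207 - 198)/(46648 - 1) = 9009/46647 = 9009*(1/46647) = 1001/5183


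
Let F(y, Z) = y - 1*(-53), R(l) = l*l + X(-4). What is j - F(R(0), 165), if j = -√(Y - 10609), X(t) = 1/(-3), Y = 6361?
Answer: -158/3 - 6*I*√118 ≈ -52.667 - 65.177*I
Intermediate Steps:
X(t) = -⅓
R(l) = -⅓ + l² (R(l) = l*l - ⅓ = l² - ⅓ = -⅓ + l²)
F(y, Z) = 53 + y (F(y, Z) = y + 53 = 53 + y)
j = -6*I*√118 (j = -√(6361 - 10609) = -√(-4248) = -6*I*√118 ≈ -65.177*I)
j - F(R(0), 165) = -6*I*√118 - (53 + (-⅓ + 0²)) = -6*I*√118 - (53 + (-⅓ + 0)) = -6*I*√118 - (53 - ⅓) = -6*I*√118 - 1*158/3 = -6*I*√118 - 158/3 = -158/3 - 6*I*√118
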